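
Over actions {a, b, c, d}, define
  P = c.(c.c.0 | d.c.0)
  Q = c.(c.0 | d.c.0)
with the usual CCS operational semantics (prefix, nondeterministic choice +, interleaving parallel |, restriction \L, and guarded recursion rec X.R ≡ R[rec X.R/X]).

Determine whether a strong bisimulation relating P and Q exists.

not bisimilar

LTS(P): 10 reachable states
  p0 = c.(c.c.0 | d.c.0) → --c--▸ p1
  p1 = c.c.0 | d.c.0 → --c--▸ p2, --d--▸ p3
  p2 = c.0 | d.c.0 → --c--▸ p4, --d--▸ p5
  p3 = c.c.0 | c.0 → --c--▸ p5, --c--▸ p6
  p4 = 0 | d.c.0 → --d--▸ p7
  p5 = c.0 | c.0 → --c--▸ p7, --c--▸ p8
  p6 = c.c.0 | 0 → --c--▸ p8
  p7 = 0 | c.0 → --c--▸ p9
  p8 = c.0 | 0 → --c--▸ p9
  p9 = 0 | 0 → ·
LTS(Q): 7 reachable states
  q0 = c.(c.0 | d.c.0) → --c--▸ q1
  q1 = c.0 | d.c.0 → --c--▸ q2, --d--▸ q3
  q2 = 0 | d.c.0 → --d--▸ q4
  q3 = c.0 | c.0 → --c--▸ q4, --c--▸ q5
  q4 = 0 | c.0 → --c--▸ q6
  q5 = c.0 | 0 → --c--▸ q6
  q6 = 0 | 0 → ·
Coarsest stable partition (strong bisimilarity classes):
  B0 = {p0}
  B1 = {p1}
  B2 = {p2, q1}
  B3 = {p4, q2}
  B4 = {p7, p8, q4, q5}
  B5 = {p9, q6}
  B6 = {p5, p6, q3}
  B7 = {p3}
  B8 = {q0}
p0 ∈ B0, q0 ∈ B8 → different blocks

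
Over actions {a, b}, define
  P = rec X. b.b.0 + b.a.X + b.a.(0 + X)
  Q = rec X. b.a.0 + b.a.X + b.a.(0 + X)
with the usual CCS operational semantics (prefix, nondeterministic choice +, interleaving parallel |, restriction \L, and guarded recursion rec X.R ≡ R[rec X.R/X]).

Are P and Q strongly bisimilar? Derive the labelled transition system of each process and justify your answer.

not bisimilar

Reachable graph of P (6 states):
  m0 = rec X. b.b.0 + b.a.X + b.a.(0 + X) has moves -b-> m1, -b-> m2, -b-> m3
  m1 = a.(0 + (rec X. b.b.0 + b.a.X + b.a.(0 + X))) has moves -a-> m4
  m2 = a.(rec X. b.b.0 + b.a.X + b.a.(0 + X)) has moves -a-> m0
  m3 = b.0 has moves -b-> m5
  m4 = 0 + (rec X. b.b.0 + b.a.X + b.a.(0 + X)) has moves -b-> m1, -b-> m2, -b-> m3
  m5 = 0 has moves ·
Reachable graph of Q (6 states):
  n0 = rec X. b.a.0 + b.a.X + b.a.(0 + X) has moves -b-> n1, -b-> n2, -b-> n3
  n1 = a.(0 + (rec X. b.a.0 + b.a.X + b.a.(0 + X))) has moves -a-> n4
  n2 = a.(rec X. b.a.0 + b.a.X + b.a.(0 + X)) has moves -a-> n0
  n3 = a.0 has moves -a-> n5
  n4 = 0 + (rec X. b.a.0 + b.a.X + b.a.(0 + X)) has moves -b-> n1, -b-> n2, -b-> n3
  n5 = 0 has moves ·
Coarsest stable partition (strong bisimilarity classes):
  B0 = {m0, m4}
  B1 = {m1, m2}
  B2 = {m3}
  B3 = {m5, n5}
  B4 = {n0, n4}
  B5 = {n1, n2}
  B6 = {n3}
m0 ∈ B0, n0 ∈ B4 → different blocks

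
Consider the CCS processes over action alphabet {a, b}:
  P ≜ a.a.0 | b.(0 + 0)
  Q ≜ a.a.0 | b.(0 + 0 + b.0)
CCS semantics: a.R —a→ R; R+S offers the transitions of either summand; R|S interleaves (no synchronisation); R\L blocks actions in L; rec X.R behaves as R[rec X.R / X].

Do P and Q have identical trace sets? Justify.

P's transition system — 6 states:
  p0 = a.a.0 | b.(0 + 0) | ··a··> p1, ··b··> p2
  p1 = a.0 | b.(0 + 0) | ··a··> p3, ··b··> p4
  p2 = a.a.0 | (0 + 0) | ··a··> p4
  p3 = 0 | b.(0 + 0) | ··b··> p5
  p4 = a.0 | (0 + 0) | ··a··> p5
  p5 = 0 | (0 + 0) | ∅
Q's transition system — 9 states:
  q0 = a.a.0 | b.(0 + 0 + b.0) | ··a··> q1, ··b··> q2
  q1 = a.0 | b.(0 + 0 + b.0) | ··a··> q3, ··b··> q4
  q2 = a.a.0 | (0 + 0 + b.0) | ··a··> q4, ··b··> q5
  q3 = 0 | b.(0 + 0 + b.0) | ··b··> q6
  q4 = a.0 | (0 + 0 + b.0) | ··a··> q6, ··b··> q7
  q5 = a.a.0 | 0 | ··a··> q7
  q6 = 0 | (0 + 0 + b.0) | ··b··> q8
  q7 = a.0 | 0 | ··a··> q8
  q8 = 0 | 0 | ∅
Executing bb from Q (initial set {q0}):
  after b @ step 1: {q2}
  after b @ step 2: {q5}
  Q completes σ.
Executing bb from P (initial set {p0}):
  after b @ step 1: {p2}
  after b @ step 2: ∅ (P stuck)

traces(P) ≠ traces(Q) — witness ⟨bb⟩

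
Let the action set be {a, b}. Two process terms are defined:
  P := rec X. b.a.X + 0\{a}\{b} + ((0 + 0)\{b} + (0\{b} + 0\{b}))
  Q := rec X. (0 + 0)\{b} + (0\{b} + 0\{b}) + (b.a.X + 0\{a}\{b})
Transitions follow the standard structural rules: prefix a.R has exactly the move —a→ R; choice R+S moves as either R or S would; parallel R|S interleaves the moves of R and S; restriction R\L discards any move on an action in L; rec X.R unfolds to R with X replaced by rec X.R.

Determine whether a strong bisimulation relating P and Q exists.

P ~ Q

LTS(P): 2 reachable states
  p0 = rec X. b.a.X + 0\{a}\{b} + ((0 + 0)\{b} + (0\{b} + 0\{b})) has moves -b-> p1
  p1 = a.(rec X. b.a.X + 0\{a}\{b} + ((0 + 0)\{b} + (0\{b} + 0\{b}))) has moves -a-> p0
LTS(Q): 2 reachable states
  q0 = rec X. (0 + 0)\{b} + (0\{b} + 0\{b}) + (b.a.X + 0\{a}\{b}) has moves -b-> q1
  q1 = a.(rec X. (0 + 0)\{b} + (0\{b} + 0\{b}) + (b.a.X + 0\{a}\{b})) has moves -a-> q0
Partition-refinement fixed point:
  B0 = {p0, q0}
  B1 = {p1, q1}
p0 ∈ B0, q0 ∈ B0 → same block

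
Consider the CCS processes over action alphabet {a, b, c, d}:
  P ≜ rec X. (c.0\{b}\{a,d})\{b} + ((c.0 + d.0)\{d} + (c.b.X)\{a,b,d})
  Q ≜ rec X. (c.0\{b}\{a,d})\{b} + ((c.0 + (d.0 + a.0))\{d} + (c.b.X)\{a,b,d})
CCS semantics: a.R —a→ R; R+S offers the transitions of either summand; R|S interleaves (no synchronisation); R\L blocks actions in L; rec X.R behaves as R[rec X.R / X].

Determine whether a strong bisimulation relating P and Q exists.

LTS(P): 4 reachable states
  p0 = rec X. (c.0\{b}\{a,d})\{b} + ((c.0 + d.0)\{d} + (c.b.X)\{a,b,d}) → —c→ p1, —c→ p2, —c→ p3
  p1 = (b.(rec X. (c.0\{b}\{a,d})\{b} + ((c.0 + d.0)\{d} + (c.b.X)\{a,b,d})))\{a,b,d} → deadlocked
  p2 = 0\{b}\{a,d}\{b} → deadlocked
  p3 = 0\{d} → deadlocked
LTS(Q): 4 reachable states
  q0 = rec X. (c.0\{b}\{a,d})\{b} + ((c.0 + (d.0 + a.0))\{d} + (c.b.X)\{a,b,d}) → —a→ q1, —c→ q1, —c→ q2, —c→ q3
  q1 = 0\{d} → deadlocked
  q2 = (b.(rec X. (c.0\{b}\{a,d})\{b} + ((c.0 + (d.0 + a.0))\{d} + (c.b.X)\{a,b,d})))\{a,b,d} → deadlocked
  q3 = 0\{b}\{a,d}\{b} → deadlocked
Bisimilarity quotient blocks:
  B0 = {p0}
  B1 = {p1, p2, p3, q1, q2, q3}
  B2 = {q0}
p0 ∈ B0, q0 ∈ B2 → different blocks

NO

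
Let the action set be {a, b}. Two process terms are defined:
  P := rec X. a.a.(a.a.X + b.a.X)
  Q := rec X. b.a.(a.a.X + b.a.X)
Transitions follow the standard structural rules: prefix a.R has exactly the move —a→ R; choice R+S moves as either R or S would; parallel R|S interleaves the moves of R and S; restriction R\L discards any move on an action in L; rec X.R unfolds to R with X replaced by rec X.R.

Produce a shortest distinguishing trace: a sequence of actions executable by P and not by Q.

a

P's transition system — 4 states:
  p0 = rec X. a.a.(a.a.X + b.a.X) has moves -a-> p1
  p1 = a.(a.a.(rec X. a.a.(a.a.X + b.a.X)) + b.a.(rec X. a.a.(a.a.X + b.a.X))) has moves -a-> p2
  p2 = a.a.(rec X. a.a.(a.a.X + b.a.X)) + b.a.(rec X. a.a.(a.a.X + b.a.X)) has moves -a-> p3, -b-> p3
  p3 = a.(rec X. a.a.(a.a.X + b.a.X)) has moves -a-> p0
Q's transition system — 4 states:
  q0 = rec X. b.a.(a.a.X + b.a.X) has moves -b-> q1
  q1 = a.(a.a.(rec X. b.a.(a.a.X + b.a.X)) + b.a.(rec X. b.a.(a.a.X + b.a.X))) has moves -a-> q2
  q2 = a.a.(rec X. b.a.(a.a.X + b.a.X)) + b.a.(rec X. b.a.(a.a.X + b.a.X)) has moves -a-> q3, -b-> q3
  q3 = a.(rec X. b.a.(a.a.X + b.a.X)) has moves -a-> q0
Run σ = ⟨a⟩ on P: start {p0}
  step 1 (a): {p1}
  — P admits the full trace.
Run σ = ⟨a⟩ on Q: start {q0}
  step 1 (a): no successor for Q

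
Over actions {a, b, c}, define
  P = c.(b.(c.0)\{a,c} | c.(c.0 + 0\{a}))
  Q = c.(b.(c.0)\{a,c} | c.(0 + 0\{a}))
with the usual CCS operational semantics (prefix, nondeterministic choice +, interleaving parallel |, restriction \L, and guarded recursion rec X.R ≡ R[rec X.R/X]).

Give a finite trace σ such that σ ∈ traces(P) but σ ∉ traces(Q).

ccc

LTS(P): 7 reachable states
  p0 = c.(b.(c.0)\{a,c} | c.(c.0 + 0\{a})) ⊢ —c→ p1
  p1 = b.(c.0)\{a,c} | c.(c.0 + 0\{a}) ⊢ —b→ p2, —c→ p3
  p2 = (c.0)\{a,c} | c.(c.0 + 0\{a}) ⊢ —c→ p4
  p3 = b.(c.0)\{a,c} | (c.0 + 0\{a}) ⊢ —b→ p4, —c→ p5
  p4 = (c.0)\{a,c} | (c.0 + 0\{a}) ⊢ —c→ p6
  p5 = b.(c.0)\{a,c} | 0 ⊢ —b→ p6
  p6 = (c.0)\{a,c} | 0 ⊢ deadlocked
LTS(Q): 5 reachable states
  q0 = c.(b.(c.0)\{a,c} | c.(0 + 0\{a})) ⊢ —c→ q1
  q1 = b.(c.0)\{a,c} | c.(0 + 0\{a}) ⊢ —b→ q2, —c→ q3
  q2 = (c.0)\{a,c} | c.(0 + 0\{a}) ⊢ —c→ q4
  q3 = b.(c.0)\{a,c} | (0 + 0\{a}) ⊢ —b→ q4
  q4 = (c.0)\{a,c} | (0 + 0\{a}) ⊢ deadlocked
Trace ⟨ccc⟩ through P, begin at {p0}:
  [1] c ⇒ {p1}
  [2] c ⇒ {p3}
  [3] c ⇒ {p5}
  P completes σ.
Trace ⟨ccc⟩ through Q, begin at {q0}:
  [1] c ⇒ {q1}
  [2] c ⇒ {q3}
  [3] c ⇒ no successor for Q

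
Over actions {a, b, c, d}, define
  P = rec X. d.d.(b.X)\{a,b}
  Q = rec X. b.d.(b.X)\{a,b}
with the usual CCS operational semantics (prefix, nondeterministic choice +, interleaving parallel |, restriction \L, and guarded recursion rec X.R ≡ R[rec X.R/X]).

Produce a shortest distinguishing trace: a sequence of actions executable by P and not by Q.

Reachable graph of P (3 states):
  s0 = rec X. d.d.(b.X)\{a,b} | -d-> s1
  s1 = d.(b.(rec X. d.d.(b.X)\{a,b}))\{a,b} | -d-> s2
  s2 = (b.(rec X. d.d.(b.X)\{a,b}))\{a,b} | stopped
Reachable graph of Q (3 states):
  t0 = rec X. b.d.(b.X)\{a,b} | -b-> t1
  t1 = d.(b.(rec X. b.d.(b.X)\{a,b}))\{a,b} | -d-> t2
  t2 = (b.(rec X. b.d.(b.X)\{a,b}))\{a,b} | stopped
Run σ = ⟨d⟩ on P: start {s0}
  after d @ step 1: {s1}
  P completes σ.
Run σ = ⟨d⟩ on Q: start {t0}
  after d @ step 1: ∅ (Q stuck)

d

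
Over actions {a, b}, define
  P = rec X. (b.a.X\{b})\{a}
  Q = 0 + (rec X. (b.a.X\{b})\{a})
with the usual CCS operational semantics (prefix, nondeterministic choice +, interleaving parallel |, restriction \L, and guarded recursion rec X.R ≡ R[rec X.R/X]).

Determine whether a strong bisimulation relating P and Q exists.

Reachable graph of P (2 states):
  p0 = rec X. (b.a.X\{b})\{a} ⊢ -b-> p1
  p1 = (a.(rec X. (b.a.X\{b})\{a})\{b})\{a} ⊢ deadlocked
Reachable graph of Q (2 states):
  q0 = 0 + (rec X. (b.a.X\{b})\{a}) ⊢ -b-> q1
  q1 = (a.(rec X. (b.a.X\{b})\{a})\{b})\{a} ⊢ deadlocked
Bisimilarity quotient blocks:
  B0 = {p0, q0}
  B1 = {p1, q1}
p0 ∈ B0, q0 ∈ B0 → same block

P ~ Q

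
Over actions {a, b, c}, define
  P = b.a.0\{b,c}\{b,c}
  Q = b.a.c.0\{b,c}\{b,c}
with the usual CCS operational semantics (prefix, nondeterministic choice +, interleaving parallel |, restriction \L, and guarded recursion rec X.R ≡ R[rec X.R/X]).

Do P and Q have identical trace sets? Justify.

P's transition system — 3 states:
  s0 = b.a.0\{b,c}\{b,c} → —b→ s1
  s1 = a.0\{b,c}\{b,c} → —a→ s2
  s2 = 0\{b,c}\{b,c} → (no moves)
Q's transition system — 4 states:
  t0 = b.a.c.0\{b,c}\{b,c} → —b→ t1
  t1 = a.c.0\{b,c}\{b,c} → —a→ t2
  t2 = c.0\{b,c}\{b,c} → —c→ t3
  t3 = 0\{b,c}\{b,c} → (no moves)
Trace ⟨bac⟩ through Q, begin at {t0}:
  after b @ step 1: {t1}
  after a @ step 2: {t2}
  after c @ step 3: {t3}
  — Q admits the full trace.
Trace ⟨bac⟩ through P, begin at {s0}:
  after b @ step 1: {s1}
  after a @ step 2: {s2}
  after c @ step 3: ∅ (P stuck)

NO — witness ⟨bac⟩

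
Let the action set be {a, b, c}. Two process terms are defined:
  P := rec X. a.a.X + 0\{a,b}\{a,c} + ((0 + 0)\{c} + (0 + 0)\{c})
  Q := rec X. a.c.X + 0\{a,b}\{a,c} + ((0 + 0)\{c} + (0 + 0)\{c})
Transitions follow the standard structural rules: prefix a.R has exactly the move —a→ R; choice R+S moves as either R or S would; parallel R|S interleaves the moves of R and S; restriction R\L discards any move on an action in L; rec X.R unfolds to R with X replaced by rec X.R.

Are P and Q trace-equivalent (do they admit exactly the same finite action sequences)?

NO — witness ⟨aa⟩

Reachable graph of P (2 states):
  m0 = rec X. a.a.X + 0\{a,b}\{a,c} + ((0 + 0)\{c} + (0 + 0)\{c}) ⊢ ··a··> m1
  m1 = a.(rec X. a.a.X + 0\{a,b}\{a,c} + ((0 + 0)\{c} + (0 + 0)\{c})) ⊢ ··a··> m0
Reachable graph of Q (2 states):
  n0 = rec X. a.c.X + 0\{a,b}\{a,c} + ((0 + 0)\{c} + (0 + 0)\{c}) ⊢ ··a··> n1
  n1 = c.(rec X. a.c.X + 0\{a,b}\{a,c} + ((0 + 0)\{c} + (0 + 0)\{c})) ⊢ ··c··> n0
Executing aa from P (initial set {m0}):
  [1] a ⇒ {m1}
  [2] a ⇒ {m0}
  — P admits the full trace.
Executing aa from Q (initial set {n0}):
  [1] a ⇒ {n1}
  [2] a ⇒ ∅ (Q stuck)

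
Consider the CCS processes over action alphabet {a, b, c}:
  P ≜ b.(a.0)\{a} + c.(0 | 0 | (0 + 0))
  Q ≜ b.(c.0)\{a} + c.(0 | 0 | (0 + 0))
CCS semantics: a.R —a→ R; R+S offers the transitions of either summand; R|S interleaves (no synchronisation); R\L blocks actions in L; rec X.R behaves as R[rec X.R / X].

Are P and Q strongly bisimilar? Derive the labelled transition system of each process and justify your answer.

Reachable graph of P (3 states):
  p0 = b.(a.0)\{a} + c.(0 | 0 | (0 + 0)) has moves -b-> p1, -c-> p2
  p1 = (a.0)\{a} has moves ∅
  p2 = 0 | 0 | (0 + 0) has moves ∅
Reachable graph of Q (4 states):
  q0 = b.(c.0)\{a} + c.(0 | 0 | (0 + 0)) has moves -b-> q1, -c-> q2
  q1 = (c.0)\{a} has moves -c-> q3
  q2 = 0 | 0 | (0 + 0) has moves ∅
  q3 = 0\{a} has moves ∅
Partition-refinement fixed point:
  B0 = {p0}
  B1 = {p1, p2, q2, q3}
  B2 = {q0}
  B3 = {q1}
p0 ∈ B0, q0 ∈ B2 → different blocks

not bisimilar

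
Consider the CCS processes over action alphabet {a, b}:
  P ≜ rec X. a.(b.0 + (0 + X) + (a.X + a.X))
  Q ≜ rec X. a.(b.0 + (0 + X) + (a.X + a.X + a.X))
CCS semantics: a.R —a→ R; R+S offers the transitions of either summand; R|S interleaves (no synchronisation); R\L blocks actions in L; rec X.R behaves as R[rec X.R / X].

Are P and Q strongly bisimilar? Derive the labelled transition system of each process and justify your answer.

bisimilar

Reachable graph of P (3 states):
  p0 = rec X. a.(b.0 + (0 + X) + (a.X + a.X)) ⊢ -a-> p1
  p1 = b.0 + (0 + (rec X. a.(b.0 + (0 + X) + (a.X + a.X)))) + (a.(rec X. a.(b.0 + (0 + X) + (a.X + a.X))) + a.(rec X. a.(b.0 + (0 + X) + (a.X + a.X)))) ⊢ -a-> p0, -a-> p1, -b-> p2
  p2 = 0 ⊢ ·
Reachable graph of Q (3 states):
  q0 = rec X. a.(b.0 + (0 + X) + (a.X + a.X + a.X)) ⊢ -a-> q1
  q1 = b.0 + (0 + (rec X. a.(b.0 + (0 + X) + (a.X + a.X + a.X)))) + (a.(rec X. a.(b.0 + (0 + X) + (a.X + a.X + a.X))) + a.(rec X. a.(b.0 + (0 + X) + (a.X + a.X + a.X))) + a.(rec X. a.(b.0 + (0 + X) + (a.X + a.X + a.X)))) ⊢ -a-> q0, -a-> q1, -b-> q2
  q2 = 0 ⊢ ·
Partition-refinement fixed point:
  B0 = {p0, q0}
  B1 = {p1, q1}
  B2 = {p2, q2}
p0 ∈ B0, q0 ∈ B0 → same block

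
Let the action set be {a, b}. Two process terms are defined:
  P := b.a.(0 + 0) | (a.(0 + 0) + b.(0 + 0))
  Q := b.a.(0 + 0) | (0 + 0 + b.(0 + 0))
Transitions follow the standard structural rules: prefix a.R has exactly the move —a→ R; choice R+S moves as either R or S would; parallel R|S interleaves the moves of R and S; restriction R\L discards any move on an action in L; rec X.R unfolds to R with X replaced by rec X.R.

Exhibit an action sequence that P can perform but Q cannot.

Reachable graph of P (6 states):
  u0 = b.a.(0 + 0) | (a.(0 + 0) + b.(0 + 0)) → —a→ u1, —b→ u1, —b→ u2
  u1 = b.a.(0 + 0) | (0 + 0) → —b→ u3
  u2 = a.(0 + 0) | (a.(0 + 0) + b.(0 + 0)) → —a→ u3, —a→ u4, —b→ u3
  u3 = a.(0 + 0) | (0 + 0) → —a→ u5
  u4 = (0 + 0) | (a.(0 + 0) + b.(0 + 0)) → —a→ u5, —b→ u5
  u5 = (0 + 0) | (0 + 0) → ·
Reachable graph of Q (6 states):
  v0 = b.a.(0 + 0) | (0 + 0 + b.(0 + 0)) → —b→ v1, —b→ v2
  v1 = a.(0 + 0) | (0 + 0 + b.(0 + 0)) → —a→ v3, —b→ v4
  v2 = b.a.(0 + 0) | (0 + 0) → —b→ v4
  v3 = (0 + 0) | (0 + 0 + b.(0 + 0)) → —b→ v5
  v4 = a.(0 + 0) | (0 + 0) → —a→ v5
  v5 = (0 + 0) | (0 + 0) → ·
Run σ = ⟨a⟩ on P: start {u0}
  after a @ step 1: {u1}
  — P admits the full trace.
Run σ = ⟨a⟩ on Q: start {v0}
  after a @ step 1: no successor for Q

a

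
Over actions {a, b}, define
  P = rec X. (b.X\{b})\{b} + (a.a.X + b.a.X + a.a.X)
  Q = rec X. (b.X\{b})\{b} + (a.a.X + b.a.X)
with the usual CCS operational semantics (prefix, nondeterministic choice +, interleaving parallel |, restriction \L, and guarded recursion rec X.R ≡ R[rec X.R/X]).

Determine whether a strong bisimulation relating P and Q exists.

P's transition system — 2 states:
  p0 = rec X. (b.X\{b})\{b} + (a.a.X + b.a.X + a.a.X) has moves --a--▸ p1, --b--▸ p1
  p1 = a.(rec X. (b.X\{b})\{b} + (a.a.X + b.a.X + a.a.X)) has moves --a--▸ p0
Q's transition system — 2 states:
  q0 = rec X. (b.X\{b})\{b} + (a.a.X + b.a.X) has moves --a--▸ q1, --b--▸ q1
  q1 = a.(rec X. (b.X\{b})\{b} + (a.a.X + b.a.X)) has moves --a--▸ q0
Partition-refinement fixed point:
  B0 = {p0, q0}
  B1 = {p1, q1}
p0 ∈ B0, q0 ∈ B0 → same block

bisimilar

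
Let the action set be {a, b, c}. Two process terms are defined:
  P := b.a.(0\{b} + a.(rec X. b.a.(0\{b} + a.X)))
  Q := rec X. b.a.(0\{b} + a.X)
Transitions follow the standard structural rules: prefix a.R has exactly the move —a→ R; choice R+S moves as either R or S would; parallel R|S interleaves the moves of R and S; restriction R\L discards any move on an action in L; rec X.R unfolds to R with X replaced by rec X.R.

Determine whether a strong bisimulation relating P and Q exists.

P's transition system — 4 states:
  u0 = b.a.(0\{b} + a.(rec X. b.a.(0\{b} + a.X))) | --b--▸ u1
  u1 = a.(0\{b} + a.(rec X. b.a.(0\{b} + a.X))) | --a--▸ u2
  u2 = 0\{b} + a.(rec X. b.a.(0\{b} + a.X)) | --a--▸ u3
  u3 = rec X. b.a.(0\{b} + a.X) | --b--▸ u1
Q's transition system — 3 states:
  v0 = rec X. b.a.(0\{b} + a.X) | --b--▸ v1
  v1 = a.(0\{b} + a.(rec X. b.a.(0\{b} + a.X))) | --a--▸ v2
  v2 = 0\{b} + a.(rec X. b.a.(0\{b} + a.X)) | --a--▸ v0
Partition-refinement fixed point:
  B0 = {u0, u3, v0}
  B1 = {u1, v1}
  B2 = {u2, v2}
u0 ∈ B0, v0 ∈ B0 → same block

YES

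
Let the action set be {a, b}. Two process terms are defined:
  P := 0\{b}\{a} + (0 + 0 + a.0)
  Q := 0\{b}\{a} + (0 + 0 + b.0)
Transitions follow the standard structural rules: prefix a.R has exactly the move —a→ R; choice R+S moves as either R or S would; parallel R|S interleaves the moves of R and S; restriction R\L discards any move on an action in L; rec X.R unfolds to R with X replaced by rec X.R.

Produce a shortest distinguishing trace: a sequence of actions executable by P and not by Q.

a

Reachable graph of P (2 states):
  u0 = 0\{b}\{a} + (0 + 0 + a.0) ⊢ --a--▸ u1
  u1 = 0 ⊢ stopped
Reachable graph of Q (2 states):
  v0 = 0\{b}\{a} + (0 + 0 + b.0) ⊢ --b--▸ v1
  v1 = 0 ⊢ stopped
Executing a from P (initial set {u0}):
  step 1 (a): {u1}
  — P admits the full trace.
Executing a from Q (initial set {v0}):
  step 1 (a): ∅  — Q cannot continue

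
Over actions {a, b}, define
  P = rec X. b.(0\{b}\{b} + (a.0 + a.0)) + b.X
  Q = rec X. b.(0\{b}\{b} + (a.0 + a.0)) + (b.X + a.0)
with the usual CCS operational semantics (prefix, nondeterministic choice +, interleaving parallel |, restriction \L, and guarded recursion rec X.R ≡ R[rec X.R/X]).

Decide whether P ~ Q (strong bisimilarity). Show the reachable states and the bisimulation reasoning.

NO

Reachable graph of P (3 states):
  p0 = rec X. b.(0\{b}\{b} + (a.0 + a.0)) + b.X :: --b--▸ p0, --b--▸ p1
  p1 = 0\{b}\{b} + (a.0 + a.0) :: --a--▸ p2
  p2 = 0 :: deadlocked
Reachable graph of Q (3 states):
  q0 = rec X. b.(0\{b}\{b} + (a.0 + a.0)) + (b.X + a.0) :: --a--▸ q1, --b--▸ q0, --b--▸ q2
  q1 = 0 :: deadlocked
  q2 = 0\{b}\{b} + (a.0 + a.0) :: --a--▸ q1
Partition-refinement fixed point:
  B0 = {p0}
  B1 = {p1, q2}
  B2 = {p2, q1}
  B3 = {q0}
p0 ∈ B0, q0 ∈ B3 → different blocks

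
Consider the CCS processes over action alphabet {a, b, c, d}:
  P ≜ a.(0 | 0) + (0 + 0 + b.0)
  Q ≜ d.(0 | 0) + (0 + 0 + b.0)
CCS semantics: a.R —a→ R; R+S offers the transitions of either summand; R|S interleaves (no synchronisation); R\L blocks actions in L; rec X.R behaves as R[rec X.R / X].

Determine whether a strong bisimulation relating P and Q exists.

NO

Reachable graph of P (3 states):
  m0 = a.(0 | 0) + (0 + 0 + b.0) has moves --a--▸ m1, --b--▸ m2
  m1 = 0 | 0 has moves ·
  m2 = 0 has moves ·
Reachable graph of Q (3 states):
  n0 = d.(0 | 0) + (0 + 0 + b.0) has moves --b--▸ n1, --d--▸ n2
  n1 = 0 has moves ·
  n2 = 0 | 0 has moves ·
Bisimilarity quotient blocks:
  B0 = {m0}
  B1 = {m1, m2, n1, n2}
  B2 = {n0}
m0 ∈ B0, n0 ∈ B2 → different blocks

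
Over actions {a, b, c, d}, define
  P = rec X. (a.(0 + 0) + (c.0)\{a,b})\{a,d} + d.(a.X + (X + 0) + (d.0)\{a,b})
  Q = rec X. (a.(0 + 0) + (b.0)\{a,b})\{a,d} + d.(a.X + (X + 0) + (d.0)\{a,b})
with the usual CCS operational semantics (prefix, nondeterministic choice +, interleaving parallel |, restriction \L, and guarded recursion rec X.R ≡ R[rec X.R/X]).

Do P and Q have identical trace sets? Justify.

trace-distinct — witness ⟨c⟩

P's transition system — 4 states:
  u0 = rec X. (a.(0 + 0) + (c.0)\{a,b})\{a,d} + d.(a.X + (X + 0) + (d.0)\{a,b}) :: --c--▸ u1, --d--▸ u2
  u1 = 0\{a,b}\{a,d} :: deadlocked
  u2 = a.(rec X. (a.(0 + 0) + (c.0)\{a,b})\{a,d} + d.(a.X + (X + 0) + (d.0)\{a,b})) + ((rec X. (a.(0 + 0) + (c.0)\{a,b})\{a,d} + d.(a.X + (X + 0) + (d.0)\{a,b})) + 0) + (d.0)\{a,b} :: --a--▸ u0, --c--▸ u1, --d--▸ u2, --d--▸ u3
  u3 = 0\{a,b} :: deadlocked
Q's transition system — 3 states:
  v0 = rec X. (a.(0 + 0) + (b.0)\{a,b})\{a,d} + d.(a.X + (X + 0) + (d.0)\{a,b}) :: --d--▸ v1
  v1 = a.(rec X. (a.(0 + 0) + (b.0)\{a,b})\{a,d} + d.(a.X + (X + 0) + (d.0)\{a,b})) + ((rec X. (a.(0 + 0) + (b.0)\{a,b})\{a,d} + d.(a.X + (X + 0) + (d.0)\{a,b})) + 0) + (d.0)\{a,b} :: --a--▸ v0, --d--▸ v1, --d--▸ v2
  v2 = 0\{a,b} :: deadlocked
Executing c from P (initial set {u0}):
  step 1 (c): {u1}
  ✓ P
Executing c from Q (initial set {v0}):
  step 1 (c): ∅  — Q cannot continue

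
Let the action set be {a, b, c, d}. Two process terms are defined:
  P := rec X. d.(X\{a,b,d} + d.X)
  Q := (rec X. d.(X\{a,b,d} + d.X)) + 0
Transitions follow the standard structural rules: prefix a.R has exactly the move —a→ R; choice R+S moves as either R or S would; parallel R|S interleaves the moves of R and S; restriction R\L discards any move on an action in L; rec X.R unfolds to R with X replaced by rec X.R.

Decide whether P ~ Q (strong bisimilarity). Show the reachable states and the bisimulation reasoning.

Reachable graph of P (2 states):
  s0 = rec X. d.(X\{a,b,d} + d.X) → —d→ s1
  s1 = (rec X. d.(X\{a,b,d} + d.X))\{a,b,d} + d.(rec X. d.(X\{a,b,d} + d.X)) → —d→ s0
Reachable graph of Q (3 states):
  t0 = (rec X. d.(X\{a,b,d} + d.X)) + 0 → —d→ t1
  t1 = (rec X. d.(X\{a,b,d} + d.X))\{a,b,d} + d.(rec X. d.(X\{a,b,d} + d.X)) → —d→ t2
  t2 = rec X. d.(X\{a,b,d} + d.X) → —d→ t1
Coarsest stable partition (strong bisimilarity classes):
  B0 = {s0, s1, t0, t1, t2}
s0 ∈ B0, t0 ∈ B0 → same block

P ~ Q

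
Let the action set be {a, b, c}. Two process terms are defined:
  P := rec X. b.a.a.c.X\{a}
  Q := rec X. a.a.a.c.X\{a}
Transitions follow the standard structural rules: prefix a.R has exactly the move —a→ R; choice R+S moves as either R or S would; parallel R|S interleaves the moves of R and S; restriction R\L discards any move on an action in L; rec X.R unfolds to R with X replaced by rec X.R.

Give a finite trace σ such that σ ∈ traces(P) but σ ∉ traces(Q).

b

LTS(P): 6 reachable states
  u0 = rec X. b.a.a.c.X\{a} has moves —b→ u1
  u1 = a.a.c.(rec X. b.a.a.c.X\{a})\{a} has moves —a→ u2
  u2 = a.c.(rec X. b.a.a.c.X\{a})\{a} has moves —a→ u3
  u3 = c.(rec X. b.a.a.c.X\{a})\{a} has moves —c→ u4
  u4 = (rec X. b.a.a.c.X\{a})\{a} has moves —b→ u5
  u5 = (a.a.c.(rec X. b.a.a.c.X\{a})\{a})\{a} has moves stopped
LTS(Q): 5 reachable states
  v0 = rec X. a.a.a.c.X\{a} has moves —a→ v1
  v1 = a.a.c.(rec X. a.a.a.c.X\{a})\{a} has moves —a→ v2
  v2 = a.c.(rec X. a.a.a.c.X\{a})\{a} has moves —a→ v3
  v3 = c.(rec X. a.a.a.c.X\{a})\{a} has moves —c→ v4
  v4 = (rec X. a.a.a.c.X\{a})\{a} has moves stopped
Trace ⟨b⟩ through P, begin at {u0}:
  [1] b ⇒ {u1}
  P completes σ.
Trace ⟨b⟩ through Q, begin at {v0}:
  [1] b ⇒ no successor for Q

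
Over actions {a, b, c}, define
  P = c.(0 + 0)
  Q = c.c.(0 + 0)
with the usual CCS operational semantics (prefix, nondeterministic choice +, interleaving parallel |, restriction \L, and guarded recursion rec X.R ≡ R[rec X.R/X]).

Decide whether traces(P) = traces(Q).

Reachable graph of P (2 states):
  m0 = c.(0 + 0) ⊢ --c--▸ m1
  m1 = 0 + 0 ⊢ ∅
Reachable graph of Q (3 states):
  n0 = c.c.(0 + 0) ⊢ --c--▸ n1
  n1 = c.(0 + 0) ⊢ --c--▸ n2
  n2 = 0 + 0 ⊢ ∅
Trace ⟨cc⟩ through Q, begin at {n0}:
  after c @ step 1: {n1}
  after c @ step 2: {n2}
  ✓ Q
Trace ⟨cc⟩ through P, begin at {m0}:
  after c @ step 1: {m1}
  after c @ step 2: ∅  — P cannot continue

NO — witness ⟨cc⟩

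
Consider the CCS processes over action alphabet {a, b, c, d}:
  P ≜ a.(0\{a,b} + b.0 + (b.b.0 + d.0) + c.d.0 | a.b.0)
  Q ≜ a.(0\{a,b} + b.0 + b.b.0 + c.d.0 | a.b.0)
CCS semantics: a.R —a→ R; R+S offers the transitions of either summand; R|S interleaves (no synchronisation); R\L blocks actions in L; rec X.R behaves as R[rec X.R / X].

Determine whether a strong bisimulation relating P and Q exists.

P ≁ Q

LTS(P): 12 reachable states
  s0 = a.(0\{a,b} + b.0 + (b.b.0 + d.0) + c.d.0 | a.b.0) has moves =a=> s1
  s1 = 0\{a,b} + b.0 + (b.b.0 + d.0) + c.d.0 | a.b.0 has moves =a=> s2, =b=> s3, =b=> s4, =c=> s5, =d=> s3
  s2 = c.d.0 | b.0 has moves =b=> s6, =c=> s7
  s3 = 0 has moves (no moves)
  s4 = b.0 has moves =b=> s3
  s5 = d.0 | a.b.0 has moves =a=> s7, =d=> s8
  s6 = c.d.0 | 0 has moves =c=> s9
  s7 = d.0 | b.0 has moves =b=> s9, =d=> s10
  s8 = 0 | a.b.0 has moves =a=> s10
  s9 = d.0 | 0 has moves =d=> s11
  s10 = 0 | b.0 has moves =b=> s11
  s11 = 0 | 0 has moves (no moves)
LTS(Q): 12 reachable states
  t0 = a.(0\{a,b} + b.0 + b.b.0 + c.d.0 | a.b.0) has moves =a=> t1
  t1 = 0\{a,b} + b.0 + b.b.0 + c.d.0 | a.b.0 has moves =a=> t2, =b=> t3, =b=> t4, =c=> t5
  t2 = c.d.0 | b.0 has moves =b=> t6, =c=> t7
  t3 = 0 has moves (no moves)
  t4 = b.0 has moves =b=> t3
  t5 = d.0 | a.b.0 has moves =a=> t7, =d=> t8
  t6 = c.d.0 | 0 has moves =c=> t9
  t7 = d.0 | b.0 has moves =b=> t9, =d=> t10
  t8 = 0 | a.b.0 has moves =a=> t10
  t9 = d.0 | 0 has moves =d=> t11
  t10 = 0 | b.0 has moves =b=> t11
  t11 = 0 | 0 has moves (no moves)
Bisimilarity quotient blocks:
  B0 = {s0}
  B1 = {s1}
  B2 = {s11, s3, t11, t3}
  B3 = {s10, s4, t10, t4}
  B4 = {s2, t2}
  B5 = {s7, t7}
  B6 = {s9, t9}
  B7 = {s6, t6}
  B8 = {s5, t5}
  B9 = {s8, t8}
  B10 = {t0}
  B11 = {t1}
s0 ∈ B0, t0 ∈ B10 → different blocks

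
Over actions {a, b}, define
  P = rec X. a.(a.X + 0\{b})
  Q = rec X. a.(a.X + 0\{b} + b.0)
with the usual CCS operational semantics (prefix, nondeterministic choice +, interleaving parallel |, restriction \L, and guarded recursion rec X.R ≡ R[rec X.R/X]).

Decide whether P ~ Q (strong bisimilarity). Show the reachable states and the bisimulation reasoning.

P's transition system — 2 states:
  m0 = rec X. a.(a.X + 0\{b}) | ··a··> m1
  m1 = a.(rec X. a.(a.X + 0\{b})) + 0\{b} | ··a··> m0
Q's transition system — 3 states:
  n0 = rec X. a.(a.X + 0\{b} + b.0) | ··a··> n1
  n1 = a.(rec X. a.(a.X + 0\{b} + b.0)) + 0\{b} + b.0 | ··a··> n0, ··b··> n2
  n2 = 0 | deadlocked
Bisimilarity quotient blocks:
  B0 = {m0, m1}
  B1 = {n0}
  B2 = {n1}
  B3 = {n2}
m0 ∈ B0, n0 ∈ B1 → different blocks

NO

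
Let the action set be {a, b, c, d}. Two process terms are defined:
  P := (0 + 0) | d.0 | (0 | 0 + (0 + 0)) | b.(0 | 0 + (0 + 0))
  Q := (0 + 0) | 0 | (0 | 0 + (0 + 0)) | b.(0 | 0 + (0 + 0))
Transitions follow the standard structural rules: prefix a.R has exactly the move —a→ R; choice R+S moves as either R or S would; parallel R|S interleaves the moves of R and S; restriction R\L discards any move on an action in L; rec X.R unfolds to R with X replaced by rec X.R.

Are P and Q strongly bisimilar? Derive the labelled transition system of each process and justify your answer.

NO

LTS(P): 4 reachable states
  u0 = (0 + 0) | d.0 | (0 | 0 + (0 + 0)) | b.(0 | 0 + (0 + 0)) has moves =b=> u1, =d=> u2
  u1 = (0 + 0) | d.0 | (0 | 0 + (0 + 0)) | (0 | 0 + (0 + 0)) has moves =d=> u3
  u2 = (0 + 0) | 0 | (0 | 0 + (0 + 0)) | b.(0 | 0 + (0 + 0)) has moves =b=> u3
  u3 = (0 + 0) | 0 | (0 | 0 + (0 + 0)) | (0 | 0 + (0 + 0)) has moves deadlocked
LTS(Q): 2 reachable states
  v0 = (0 + 0) | 0 | (0 | 0 + (0 + 0)) | b.(0 | 0 + (0 + 0)) has moves =b=> v1
  v1 = (0 + 0) | 0 | (0 | 0 + (0 + 0)) | (0 | 0 + (0 + 0)) has moves deadlocked
Partition-refinement fixed point:
  B0 = {u0}
  B1 = {u2, v0}
  B2 = {u3, v1}
  B3 = {u1}
u0 ∈ B0, v0 ∈ B1 → different blocks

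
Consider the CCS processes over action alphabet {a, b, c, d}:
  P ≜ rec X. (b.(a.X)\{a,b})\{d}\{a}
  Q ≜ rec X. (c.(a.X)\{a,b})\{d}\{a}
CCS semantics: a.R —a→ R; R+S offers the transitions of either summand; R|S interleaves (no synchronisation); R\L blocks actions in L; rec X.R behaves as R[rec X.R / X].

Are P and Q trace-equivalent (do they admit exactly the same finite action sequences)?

P's transition system — 2 states:
  m0 = rec X. (b.(a.X)\{a,b})\{d}\{a} → -b-> m1
  m1 = (a.(rec X. (b.(a.X)\{a,b})\{d}\{a}))\{a,b}\{d}\{a} → deadlocked
Q's transition system — 2 states:
  n0 = rec X. (c.(a.X)\{a,b})\{d}\{a} → -c-> n1
  n1 = (a.(rec X. (c.(a.X)\{a,b})\{d}\{a}))\{a,b}\{d}\{a} → deadlocked
Trace ⟨b⟩ through P, begin at {m0}:
  step 1 (b): {m1}
  P completes σ.
Trace ⟨b⟩ through Q, begin at {n0}:
  step 1 (b): no successor for Q

traces(P) ≠ traces(Q) — witness ⟨b⟩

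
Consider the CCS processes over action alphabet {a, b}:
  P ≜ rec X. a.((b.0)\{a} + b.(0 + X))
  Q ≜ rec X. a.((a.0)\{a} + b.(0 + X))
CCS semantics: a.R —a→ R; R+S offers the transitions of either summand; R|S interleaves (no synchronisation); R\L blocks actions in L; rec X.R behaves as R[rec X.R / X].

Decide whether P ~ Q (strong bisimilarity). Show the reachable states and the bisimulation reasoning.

LTS(P): 4 reachable states
  m0 = rec X. a.((b.0)\{a} + b.(0 + X)) | =a=> m1
  m1 = (b.0)\{a} + b.(0 + (rec X. a.((b.0)\{a} + b.(0 + X)))) | =b=> m2, =b=> m3
  m2 = 0 + (rec X. a.((b.0)\{a} + b.(0 + X))) | =a=> m1
  m3 = 0\{a} | stopped
LTS(Q): 3 reachable states
  n0 = rec X. a.((a.0)\{a} + b.(0 + X)) | =a=> n1
  n1 = (a.0)\{a} + b.(0 + (rec X. a.((a.0)\{a} + b.(0 + X)))) | =b=> n2
  n2 = 0 + (rec X. a.((a.0)\{a} + b.(0 + X))) | =a=> n1
Partition-refinement fixed point:
  B0 = {m0, m2}
  B1 = {m1}
  B2 = {m3}
  B3 = {n0, n2}
  B4 = {n1}
m0 ∈ B0, n0 ∈ B3 → different blocks

NO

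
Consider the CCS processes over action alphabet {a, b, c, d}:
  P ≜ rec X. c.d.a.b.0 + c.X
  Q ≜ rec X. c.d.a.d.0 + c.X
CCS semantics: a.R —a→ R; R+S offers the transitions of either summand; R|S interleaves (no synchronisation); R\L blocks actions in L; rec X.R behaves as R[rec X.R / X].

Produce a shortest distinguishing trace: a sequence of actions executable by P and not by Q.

P's transition system — 5 states:
  s0 = rec X. c.d.a.b.0 + c.X has moves ··c··> s0, ··c··> s1
  s1 = d.a.b.0 has moves ··d··> s2
  s2 = a.b.0 has moves ··a··> s3
  s3 = b.0 has moves ··b··> s4
  s4 = 0 has moves ·
Q's transition system — 5 states:
  t0 = rec X. c.d.a.d.0 + c.X has moves ··c··> t0, ··c··> t1
  t1 = d.a.d.0 has moves ··d··> t2
  t2 = a.d.0 has moves ··a··> t3
  t3 = d.0 has moves ··d··> t4
  t4 = 0 has moves ·
Executing cdab from P (initial set {s0}):
  [1] c ⇒ {s0, s1}
  [2] d ⇒ {s2}
  [3] a ⇒ {s3}
  [4] b ⇒ {s4}
  — P admits the full trace.
Executing cdab from Q (initial set {t0}):
  [1] c ⇒ {t0, t1}
  [2] d ⇒ {t2}
  [3] a ⇒ {t3}
  [4] b ⇒ no successor for Q

cdab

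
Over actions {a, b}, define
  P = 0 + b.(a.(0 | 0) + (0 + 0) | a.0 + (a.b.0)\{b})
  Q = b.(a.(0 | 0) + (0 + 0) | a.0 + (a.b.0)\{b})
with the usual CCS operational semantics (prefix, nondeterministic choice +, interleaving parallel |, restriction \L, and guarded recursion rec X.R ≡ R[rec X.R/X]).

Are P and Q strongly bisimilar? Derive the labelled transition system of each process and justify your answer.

YES

Reachable graph of P (5 states):
  m0 = 0 + b.(a.(0 | 0) + (0 + 0) | a.0 + (a.b.0)\{b}) | ··b··> m1
  m1 = a.(0 | 0) + (0 + 0) | a.0 + (a.b.0)\{b} | ··a··> m2, ··a··> m3, ··a··> m4
  m2 = (0 + 0) | 0 | ∅
  m3 = (b.0)\{b} | ∅
  m4 = 0 | 0 | ∅
Reachable graph of Q (5 states):
  n0 = b.(a.(0 | 0) + (0 + 0) | a.0 + (a.b.0)\{b}) | ··b··> n1
  n1 = a.(0 | 0) + (0 + 0) | a.0 + (a.b.0)\{b} | ··a··> n2, ··a··> n3, ··a··> n4
  n2 = (0 + 0) | 0 | ∅
  n3 = (b.0)\{b} | ∅
  n4 = 0 | 0 | ∅
Bisimilarity quotient blocks:
  B0 = {m0, n0}
  B1 = {m1, n1}
  B2 = {m2, m3, m4, n2, n3, n4}
m0 ∈ B0, n0 ∈ B0 → same block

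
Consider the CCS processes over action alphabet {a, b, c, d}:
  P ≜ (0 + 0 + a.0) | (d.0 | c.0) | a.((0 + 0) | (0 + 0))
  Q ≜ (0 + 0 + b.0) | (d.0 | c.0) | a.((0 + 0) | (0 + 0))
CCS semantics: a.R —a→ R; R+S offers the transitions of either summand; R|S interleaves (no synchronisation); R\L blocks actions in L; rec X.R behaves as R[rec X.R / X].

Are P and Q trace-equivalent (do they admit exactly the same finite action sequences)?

P's transition system — 16 states:
  s0 = (0 + 0 + a.0) | (d.0 | c.0) | a.((0 + 0) | (0 + 0)) | --a--▸ s1, --a--▸ s2, --c--▸ s3, --d--▸ s4
  s1 = (0 + 0 + a.0) | (d.0 | c.0) | ((0 + 0) | (0 + 0)) | --a--▸ s5, --c--▸ s6, --d--▸ s7
  s2 = 0 | (d.0 | c.0) | a.((0 + 0) | (0 + 0)) | --a--▸ s5, --c--▸ s8, --d--▸ s9
  s3 = (0 + 0 + a.0) | (d.0 | 0) | a.((0 + 0) | (0 + 0)) | --a--▸ s6, --a--▸ s8, --d--▸ s10
  s4 = (0 + 0 + a.0) | (0 | c.0) | a.((0 + 0) | (0 + 0)) | --a--▸ s7, --a--▸ s9, --c--▸ s10
  s5 = 0 | (d.0 | c.0) | ((0 + 0) | (0 + 0)) | --c--▸ s11, --d--▸ s12
  s6 = (0 + 0 + a.0) | (d.0 | 0) | ((0 + 0) | (0 + 0)) | --a--▸ s11, --d--▸ s13
  s7 = (0 + 0 + a.0) | (0 | c.0) | ((0 + 0) | (0 + 0)) | --a--▸ s12, --c--▸ s13
  s8 = 0 | (d.0 | 0) | a.((0 + 0) | (0 + 0)) | --a--▸ s11, --d--▸ s14
  s9 = 0 | (0 | c.0) | a.((0 + 0) | (0 + 0)) | --a--▸ s12, --c--▸ s14
  s10 = (0 + 0 + a.0) | (0 | 0) | a.((0 + 0) | (0 + 0)) | --a--▸ s13, --a--▸ s14
  s11 = 0 | (d.0 | 0) | ((0 + 0) | (0 + 0)) | --d--▸ s15
  s12 = 0 | (0 | c.0) | ((0 + 0) | (0 + 0)) | --c--▸ s15
  s13 = (0 + 0 + a.0) | (0 | 0) | ((0 + 0) | (0 + 0)) | --a--▸ s15
  s14 = 0 | (0 | 0) | a.((0 + 0) | (0 + 0)) | --a--▸ s15
  s15 = 0 | (0 | 0) | ((0 + 0) | (0 + 0)) | ·
Q's transition system — 16 states:
  t0 = (0 + 0 + b.0) | (d.0 | c.0) | a.((0 + 0) | (0 + 0)) | --a--▸ t1, --b--▸ t2, --c--▸ t3, --d--▸ t4
  t1 = (0 + 0 + b.0) | (d.0 | c.0) | ((0 + 0) | (0 + 0)) | --b--▸ t5, --c--▸ t6, --d--▸ t7
  t2 = 0 | (d.0 | c.0) | a.((0 + 0) | (0 + 0)) | --a--▸ t5, --c--▸ t8, --d--▸ t9
  t3 = (0 + 0 + b.0) | (d.0 | 0) | a.((0 + 0) | (0 + 0)) | --a--▸ t6, --b--▸ t8, --d--▸ t10
  t4 = (0 + 0 + b.0) | (0 | c.0) | a.((0 + 0) | (0 + 0)) | --a--▸ t7, --b--▸ t9, --c--▸ t10
  t5 = 0 | (d.0 | c.0) | ((0 + 0) | (0 + 0)) | --c--▸ t11, --d--▸ t12
  t6 = (0 + 0 + b.0) | (d.0 | 0) | ((0 + 0) | (0 + 0)) | --b--▸ t11, --d--▸ t13
  t7 = (0 + 0 + b.0) | (0 | c.0) | ((0 + 0) | (0 + 0)) | --b--▸ t12, --c--▸ t13
  t8 = 0 | (d.0 | 0) | a.((0 + 0) | (0 + 0)) | --a--▸ t11, --d--▸ t14
  t9 = 0 | (0 | c.0) | a.((0 + 0) | (0 + 0)) | --a--▸ t12, --c--▸ t14
  t10 = (0 + 0 + b.0) | (0 | 0) | a.((0 + 0) | (0 + 0)) | --a--▸ t13, --b--▸ t14
  t11 = 0 | (d.0 | 0) | ((0 + 0) | (0 + 0)) | --d--▸ t15
  t12 = 0 | (0 | c.0) | ((0 + 0) | (0 + 0)) | --c--▸ t15
  t13 = (0 + 0 + b.0) | (0 | 0) | ((0 + 0) | (0 + 0)) | --b--▸ t15
  t14 = 0 | (0 | 0) | a.((0 + 0) | (0 + 0)) | --a--▸ t15
  t15 = 0 | (0 | 0) | ((0 + 0) | (0 + 0)) | ·
Run σ = ⟨aa⟩ on P: start {s0}
  step 1 (a): {s1, s2}
  step 2 (a): {s5}
  ✓ P
Run σ = ⟨aa⟩ on Q: start {t0}
  step 1 (a): {t1}
  step 2 (a): ∅  — Q cannot continue

NO — witness ⟨aa⟩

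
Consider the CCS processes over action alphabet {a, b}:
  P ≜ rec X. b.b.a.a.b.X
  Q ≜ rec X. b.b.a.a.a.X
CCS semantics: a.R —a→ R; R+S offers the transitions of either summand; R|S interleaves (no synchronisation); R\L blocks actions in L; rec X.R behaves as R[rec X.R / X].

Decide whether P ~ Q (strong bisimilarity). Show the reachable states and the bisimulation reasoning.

P's transition system — 5 states:
  m0 = rec X. b.b.a.a.b.X has moves -b-> m1
  m1 = b.a.a.b.(rec X. b.b.a.a.b.X) has moves -b-> m2
  m2 = a.a.b.(rec X. b.b.a.a.b.X) has moves -a-> m3
  m3 = a.b.(rec X. b.b.a.a.b.X) has moves -a-> m4
  m4 = b.(rec X. b.b.a.a.b.X) has moves -b-> m0
Q's transition system — 5 states:
  n0 = rec X. b.b.a.a.a.X has moves -b-> n1
  n1 = b.a.a.a.(rec X. b.b.a.a.a.X) has moves -b-> n2
  n2 = a.a.a.(rec X. b.b.a.a.a.X) has moves -a-> n3
  n3 = a.a.(rec X. b.b.a.a.a.X) has moves -a-> n4
  n4 = a.(rec X. b.b.a.a.a.X) has moves -a-> n0
Bisimilarity quotient blocks:
  B0 = {m0}
  B1 = {m1}
  B2 = {m2}
  B3 = {m3}
  B4 = {m4}
  B5 = {n0}
  B6 = {n1}
  B7 = {n2}
  B8 = {n3}
  B9 = {n4}
m0 ∈ B0, n0 ∈ B5 → different blocks

not bisimilar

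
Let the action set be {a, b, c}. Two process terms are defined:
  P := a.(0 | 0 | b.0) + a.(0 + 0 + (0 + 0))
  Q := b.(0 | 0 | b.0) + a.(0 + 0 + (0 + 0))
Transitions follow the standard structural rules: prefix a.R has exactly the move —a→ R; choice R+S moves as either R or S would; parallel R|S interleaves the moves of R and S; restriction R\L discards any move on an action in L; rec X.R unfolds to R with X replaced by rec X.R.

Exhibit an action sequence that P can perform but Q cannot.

ab

P's transition system — 4 states:
  p0 = a.(0 | 0 | b.0) + a.(0 + 0 + (0 + 0)) :: —a→ p1, —a→ p2
  p1 = 0 + 0 + (0 + 0) :: ∅
  p2 = 0 | 0 | b.0 :: —b→ p3
  p3 = 0 | 0 | 0 :: ∅
Q's transition system — 4 states:
  q0 = b.(0 | 0 | b.0) + a.(0 + 0 + (0 + 0)) :: —a→ q1, —b→ q2
  q1 = 0 + 0 + (0 + 0) :: ∅
  q2 = 0 | 0 | b.0 :: —b→ q3
  q3 = 0 | 0 | 0 :: ∅
Trace ⟨ab⟩ through P, begin at {p0}:
  step 1 (a): {p1, p2}
  step 2 (b): {p3}
  P completes σ.
Trace ⟨ab⟩ through Q, begin at {q0}:
  step 1 (a): {q1}
  step 2 (b): ∅  — Q cannot continue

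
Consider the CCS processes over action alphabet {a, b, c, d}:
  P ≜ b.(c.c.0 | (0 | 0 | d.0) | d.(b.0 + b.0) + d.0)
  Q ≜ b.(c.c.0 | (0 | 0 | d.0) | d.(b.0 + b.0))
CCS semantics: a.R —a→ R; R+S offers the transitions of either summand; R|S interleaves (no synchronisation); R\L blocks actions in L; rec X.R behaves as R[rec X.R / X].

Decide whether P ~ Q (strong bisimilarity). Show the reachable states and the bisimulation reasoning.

NO

Reachable graph of P (20 states):
  s0 = b.(c.c.0 | (0 | 0 | d.0) | d.(b.0 + b.0) + d.0) ⊢ —b→ s1
  s1 = c.c.0 | (0 | 0 | d.0) | d.(b.0 + b.0) + d.0 ⊢ —c→ s2, —d→ s3, —d→ s4, —d→ s5
  s2 = c.0 | (0 | 0 | d.0) | d.(b.0 + b.0) ⊢ —c→ s6, —d→ s7, —d→ s8
  s3 = 0 ⊢ stopped
  s4 = c.c.0 | (0 | 0 | 0) | d.(b.0 + b.0) ⊢ —c→ s7, —d→ s9
  s5 = c.c.0 | (0 | 0 | d.0) | (b.0 + b.0) ⊢ —b→ s10, —c→ s8, —d→ s9
  s6 = 0 | (0 | 0 | d.0) | d.(b.0 + b.0) ⊢ —d→ s11, —d→ s12
  s7 = c.0 | (0 | 0 | 0) | d.(b.0 + b.0) ⊢ —c→ s11, —d→ s13
  s8 = c.0 | (0 | 0 | d.0) | (b.0 + b.0) ⊢ —b→ s14, —c→ s12, —d→ s13
  s9 = c.c.0 | (0 | 0 | 0) | (b.0 + b.0) ⊢ —b→ s15, —c→ s13
  s10 = c.c.0 | (0 | 0 | d.0) | 0 ⊢ —c→ s14, —d→ s15
  s11 = 0 | (0 | 0 | 0) | d.(b.0 + b.0) ⊢ —d→ s16
  s12 = 0 | (0 | 0 | d.0) | (b.0 + b.0) ⊢ —b→ s17, —d→ s16
  s13 = c.0 | (0 | 0 | 0) | (b.0 + b.0) ⊢ —b→ s18, —c→ s16
  s14 = c.0 | (0 | 0 | d.0) | 0 ⊢ —c→ s17, —d→ s18
  s15 = c.c.0 | (0 | 0 | 0) | 0 ⊢ —c→ s18
  s16 = 0 | (0 | 0 | 0) | (b.0 + b.0) ⊢ —b→ s19
  s17 = 0 | (0 | 0 | d.0) | 0 ⊢ —d→ s19
  s18 = c.0 | (0 | 0 | 0) | 0 ⊢ —c→ s19
  s19 = 0 | (0 | 0 | 0) | 0 ⊢ stopped
Reachable graph of Q (19 states):
  t0 = b.(c.c.0 | (0 | 0 | d.0) | d.(b.0 + b.0)) ⊢ —b→ t1
  t1 = c.c.0 | (0 | 0 | d.0) | d.(b.0 + b.0) ⊢ —c→ t2, —d→ t3, —d→ t4
  t2 = c.0 | (0 | 0 | d.0) | d.(b.0 + b.0) ⊢ —c→ t5, —d→ t6, —d→ t7
  t3 = c.c.0 | (0 | 0 | 0) | d.(b.0 + b.0) ⊢ —c→ t6, —d→ t8
  t4 = c.c.0 | (0 | 0 | d.0) | (b.0 + b.0) ⊢ —b→ t9, —c→ t7, —d→ t8
  t5 = 0 | (0 | 0 | d.0) | d.(b.0 + b.0) ⊢ —d→ t10, —d→ t11
  t6 = c.0 | (0 | 0 | 0) | d.(b.0 + b.0) ⊢ —c→ t10, —d→ t12
  t7 = c.0 | (0 | 0 | d.0) | (b.0 + b.0) ⊢ —b→ t13, —c→ t11, —d→ t12
  t8 = c.c.0 | (0 | 0 | 0) | (b.0 + b.0) ⊢ —b→ t14, —c→ t12
  t9 = c.c.0 | (0 | 0 | d.0) | 0 ⊢ —c→ t13, —d→ t14
  t10 = 0 | (0 | 0 | 0) | d.(b.0 + b.0) ⊢ —d→ t15
  t11 = 0 | (0 | 0 | d.0) | (b.0 + b.0) ⊢ —b→ t16, —d→ t15
  t12 = c.0 | (0 | 0 | 0) | (b.0 + b.0) ⊢ —b→ t17, —c→ t15
  t13 = c.0 | (0 | 0 | d.0) | 0 ⊢ —c→ t16, —d→ t17
  t14 = c.c.0 | (0 | 0 | 0) | 0 ⊢ —c→ t17
  t15 = 0 | (0 | 0 | 0) | (b.0 + b.0) ⊢ —b→ t18
  t16 = 0 | (0 | 0 | d.0) | 0 ⊢ —d→ t18
  t17 = c.0 | (0 | 0 | 0) | 0 ⊢ —c→ t18
  t18 = 0 | (0 | 0 | 0) | 0 ⊢ stopped
Coarsest stable partition (strong bisimilarity classes):
  B0 = {s0}
  B1 = {s1}
  B2 = {s4, t3}
  B3 = {s9, t8}
  B4 = {s13, t12}
  B5 = {s16, t15}
  B6 = {s19, s3, t18}
  B7 = {s18, t17}
  B8 = {s15, t14}
  B9 = {s7, t6}
  B10 = {s11, t10}
  B11 = {s5, t4}
  B12 = {s10, t9}
  B13 = {s14, t13}
  B14 = {s17, t16}
  B15 = {s8, t7}
  B16 = {s12, t11}
  B17 = {s2, t2}
  B18 = {s6, t5}
  B19 = {t0}
  B20 = {t1}
s0 ∈ B0, t0 ∈ B19 → different blocks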